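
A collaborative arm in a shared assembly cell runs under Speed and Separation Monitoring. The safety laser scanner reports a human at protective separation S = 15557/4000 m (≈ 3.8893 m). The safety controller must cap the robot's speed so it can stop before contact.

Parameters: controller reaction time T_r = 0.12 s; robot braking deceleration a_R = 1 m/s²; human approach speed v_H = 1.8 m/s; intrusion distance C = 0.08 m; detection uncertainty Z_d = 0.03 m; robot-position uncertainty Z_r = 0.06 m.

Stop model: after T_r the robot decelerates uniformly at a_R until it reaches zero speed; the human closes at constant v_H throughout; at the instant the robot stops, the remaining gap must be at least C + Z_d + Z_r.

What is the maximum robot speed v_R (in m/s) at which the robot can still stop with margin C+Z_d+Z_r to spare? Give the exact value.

quadratic (1/2)·v² + (48/25)·v + (-14013/4000) = 0
  disc = (48/25)² − 4·(1/2)·(-14013/4000) = 106929/10000 ; √disc = 327/100
  v_R = (−(48/25) + 327/100) / (2·(1/2)) = 27/20 m/s
check:
T_s = v_R/a_R = (27/20)/1 = 1.3500 s
robot covers v_R·T_r = 1.3500·0.1200 = 0.1620 m before braking
robot under decel: 1.3500²/(2·1.0000) = 0.9113 m
person approaches 1.8000·(0.1200+1.3500) = 2.6460 m
C+Z_d+Z_r = 0.0800+0.0300+0.0600 = 0.1700 m
sum ≈ 0.1620+0.9113+2.6460+0.1700 ≈ 3.8893 m = S ✓

v_R_max = 27/20 m/s = 1.3500 m/s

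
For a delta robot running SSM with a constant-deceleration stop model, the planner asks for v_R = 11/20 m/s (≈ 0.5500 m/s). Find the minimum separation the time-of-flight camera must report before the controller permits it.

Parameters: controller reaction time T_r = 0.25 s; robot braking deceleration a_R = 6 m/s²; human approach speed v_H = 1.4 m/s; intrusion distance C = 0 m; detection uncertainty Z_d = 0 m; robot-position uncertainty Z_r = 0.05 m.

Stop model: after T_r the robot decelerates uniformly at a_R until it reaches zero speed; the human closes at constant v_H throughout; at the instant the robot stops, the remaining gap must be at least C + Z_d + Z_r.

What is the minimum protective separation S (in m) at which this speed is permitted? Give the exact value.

T_s = v_R/a_R = (11/20)/6 = 0.0917 s
reaction-phase robot travel = 0.5500·0.2500 = 0.1375 m
robot covers 0.5500·0.0917 − ½·6.0000·0.0917² = 0.0252 m while stopping
person approaches 1.4000·(0.2500+0.0917) = 0.4783 m
margins: 0.0000+0.0000+0.0500 = 0.0500 m
S_min ≈ 0.1375+0.0252+0.4783+0.0500  ⇒  S_min = 3317/4800 m

S_min = 3317/4800 m = 0.6910 m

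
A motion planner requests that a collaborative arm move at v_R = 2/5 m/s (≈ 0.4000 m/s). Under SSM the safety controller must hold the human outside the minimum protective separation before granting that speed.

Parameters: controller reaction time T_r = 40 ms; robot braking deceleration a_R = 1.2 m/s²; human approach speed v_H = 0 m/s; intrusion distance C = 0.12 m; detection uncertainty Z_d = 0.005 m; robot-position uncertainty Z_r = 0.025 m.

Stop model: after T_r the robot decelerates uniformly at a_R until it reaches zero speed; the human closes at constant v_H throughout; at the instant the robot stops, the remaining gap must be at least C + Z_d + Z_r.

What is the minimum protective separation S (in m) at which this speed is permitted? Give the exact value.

S_min = 349/1500 m = 0.2327 m

T_s = v_R/a_R = (2/5)/(6/5) = 0.3333 s
robot covers v_R·T_r = 0.4000·0.0400 = 0.0160 m before braking
robot covers 0.4000·0.3333 − ½·1.2000·0.3333² = 0.0667 m while stopping
human over T_r+T_s: 0.0000·(0.0400+0.3333) = 0.0000 m
margins: 0.1200+0.0050+0.0250 = 0.1500 m
S_min ≈ 0.0160+0.0667+0.0000+0.1500  ⇒  S_min = 349/1500 m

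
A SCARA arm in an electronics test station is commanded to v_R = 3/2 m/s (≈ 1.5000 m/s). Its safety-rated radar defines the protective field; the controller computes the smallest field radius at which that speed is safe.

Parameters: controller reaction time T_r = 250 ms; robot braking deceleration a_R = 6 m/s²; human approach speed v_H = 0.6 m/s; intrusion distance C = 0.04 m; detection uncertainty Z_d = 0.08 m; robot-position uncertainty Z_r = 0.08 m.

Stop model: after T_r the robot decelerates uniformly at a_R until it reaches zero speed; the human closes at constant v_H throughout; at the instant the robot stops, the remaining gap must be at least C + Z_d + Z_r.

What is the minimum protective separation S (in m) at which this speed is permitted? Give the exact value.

S_min = 17/16 m = 1.0625 m

braking lasts T_s = (3/2)/6 = 0.2500 s
robot in T_r: 1.5000·0.2500 = 0.3750 m
robot under decel: 1.5000²/(2·6.0000) = 0.1875 m
human over T_r+T_s: 0.6000·(0.2500+0.2500) = 0.3000 m
margins: 0.0400+0.0800+0.0800 = 0.2000 m
S_min ≈ 0.3750+0.1875+0.3000+0.2000  ⇒  S_min = 17/16 m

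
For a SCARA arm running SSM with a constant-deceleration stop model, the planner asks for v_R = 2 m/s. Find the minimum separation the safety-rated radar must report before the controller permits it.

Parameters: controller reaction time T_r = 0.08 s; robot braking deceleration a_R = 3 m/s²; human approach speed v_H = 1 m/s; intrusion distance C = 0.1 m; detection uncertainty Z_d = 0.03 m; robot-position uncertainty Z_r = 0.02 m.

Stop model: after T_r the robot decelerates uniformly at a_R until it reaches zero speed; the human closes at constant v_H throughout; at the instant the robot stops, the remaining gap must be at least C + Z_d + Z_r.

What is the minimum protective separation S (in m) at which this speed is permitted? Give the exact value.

S_min = 517/300 m = 1.7233 m

T_s = v_R/a_R = 2/3 = 0.6667 s
robot in T_r: 2.0000·0.0800 = 0.1600 m
robot under decel: 2.0000²/(2·3.0000) = 0.6667 m
human closes 1.0000·0.7467 = 0.7467 m
margins: 0.1000+0.0300+0.0200 = 0.1500 m
S_min ≈ 0.1600+0.6667+0.7467+0.1500  ⇒  S_min = 517/300 m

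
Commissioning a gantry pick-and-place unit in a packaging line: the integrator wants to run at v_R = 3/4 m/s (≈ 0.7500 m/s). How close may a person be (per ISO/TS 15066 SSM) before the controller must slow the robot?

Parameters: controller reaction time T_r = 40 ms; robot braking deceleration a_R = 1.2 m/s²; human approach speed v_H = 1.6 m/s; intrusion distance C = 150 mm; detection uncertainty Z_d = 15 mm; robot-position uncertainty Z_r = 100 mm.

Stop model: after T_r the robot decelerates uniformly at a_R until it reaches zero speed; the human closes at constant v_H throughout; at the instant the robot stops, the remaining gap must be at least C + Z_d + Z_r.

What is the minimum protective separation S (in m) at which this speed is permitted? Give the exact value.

T_s = v_R/a_R = (3/4)/(6/5) = 0.6250 s
reaction-phase robot travel = 0.7500·0.0400 = 0.0300 m
braking distance = 0.7500²/(2·1.2000) = 0.2344 m
human closes 1.6000·0.6650 = 1.0640 m
margins: 0.1500+0.0150+0.1000 = 0.2650 m
S_min ≈ 0.0300+0.2344+1.0640+0.2650  ⇒  S_min = 12747/8000 m

S_min = 12747/8000 m = 1.5934 m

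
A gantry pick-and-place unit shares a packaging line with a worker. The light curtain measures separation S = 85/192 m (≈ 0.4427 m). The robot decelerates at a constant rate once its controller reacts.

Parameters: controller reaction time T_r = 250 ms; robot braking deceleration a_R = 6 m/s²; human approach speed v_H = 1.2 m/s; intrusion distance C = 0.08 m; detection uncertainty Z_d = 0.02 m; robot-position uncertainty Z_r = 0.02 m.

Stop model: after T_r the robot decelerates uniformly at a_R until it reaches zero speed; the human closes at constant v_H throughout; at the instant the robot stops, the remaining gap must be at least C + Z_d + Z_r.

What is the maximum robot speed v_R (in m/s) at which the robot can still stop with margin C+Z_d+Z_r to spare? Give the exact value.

at the boundary: (1/12)·v² + (9/20)·v + (-109/4800) = 0
  disc = (9/20)² − 4·(1/12)·(-109/4800) = 121/576 ; √disc = 11/24
  v_R = (−(9/20) + 11/24) / (2·(1/12)) = 1/20 m/s
check:
braking lasts T_s = (1/20)/6 = 0.0083 s
reaction-phase robot travel = 0.0500·0.2500 = 0.0125 m
robot under decel: 0.0500²/(2·6.0000) = 0.0002 m
person approaches 1.2000·(0.2500+0.0083) = 0.3100 m
residual clearance needed = 0.0800+0.0200+0.0200 = 0.1200 m
sum ≈ 0.0125+0.0002+0.3100+0.1200 ≈ 0.4427 m = S ✓

v_R_max = 1/20 m/s = 0.0500 m/s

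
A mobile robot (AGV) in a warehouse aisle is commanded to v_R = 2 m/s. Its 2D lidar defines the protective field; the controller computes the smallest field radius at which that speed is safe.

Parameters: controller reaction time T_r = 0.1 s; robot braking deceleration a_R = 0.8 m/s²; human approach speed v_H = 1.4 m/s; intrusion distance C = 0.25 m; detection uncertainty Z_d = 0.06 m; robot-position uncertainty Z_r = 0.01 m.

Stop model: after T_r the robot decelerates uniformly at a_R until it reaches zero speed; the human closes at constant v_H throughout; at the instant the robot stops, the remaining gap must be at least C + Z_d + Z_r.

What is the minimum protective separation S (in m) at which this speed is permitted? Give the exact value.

S_min = 333/50 m = 6.6600 m

stop time T_s = 2/(4/5) = 2.5000 s
reaction-phase robot travel = 2.0000·0.1000 = 0.2000 m
robot under decel: 2.0000²/(2·0.8000) = 2.5000 m
human closes 1.4000·2.6000 = 3.6400 m
margins: 0.2500+0.0600+0.0100 = 0.3200 m
S_min ≈ 0.2000+2.5000+3.6400+0.3200  ⇒  S_min = 333/50 m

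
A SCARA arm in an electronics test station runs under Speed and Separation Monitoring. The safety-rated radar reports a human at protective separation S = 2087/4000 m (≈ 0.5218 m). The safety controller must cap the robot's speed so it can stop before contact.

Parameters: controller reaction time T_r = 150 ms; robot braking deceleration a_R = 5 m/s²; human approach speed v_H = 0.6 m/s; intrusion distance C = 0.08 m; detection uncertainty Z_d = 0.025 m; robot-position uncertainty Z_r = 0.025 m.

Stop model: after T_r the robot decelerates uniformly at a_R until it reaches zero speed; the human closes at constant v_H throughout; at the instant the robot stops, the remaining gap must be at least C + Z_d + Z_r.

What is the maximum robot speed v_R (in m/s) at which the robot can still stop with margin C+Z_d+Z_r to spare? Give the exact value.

at the boundary: (1/10)·v² + (27/100)·v + (-1207/4000) = 0
  disc = (27/100)² − 4·(1/10)·(-1207/4000) = 121/625 ; √disc = 11/25
  v_R = (−(27/100) + 11/25) / (2·(1/10)) = 17/20 m/s
check:
braking lasts T_s = (17/20)/5 = 0.1700 s
robot in T_r: 0.8500·0.1500 = 0.1275 m
braking distance = 0.8500²/(2·5.0000) = 0.0722 m
human over T_r+T_s: 0.6000·(0.1500+0.1700) = 0.1920 m
margins: 0.0800+0.0250+0.0250 = 0.1300 m
sum ≈ 0.1275+0.0722+0.1920+0.1300 ≈ 0.5218 m = S ✓

v_R_max = 17/20 m/s = 0.8500 m/s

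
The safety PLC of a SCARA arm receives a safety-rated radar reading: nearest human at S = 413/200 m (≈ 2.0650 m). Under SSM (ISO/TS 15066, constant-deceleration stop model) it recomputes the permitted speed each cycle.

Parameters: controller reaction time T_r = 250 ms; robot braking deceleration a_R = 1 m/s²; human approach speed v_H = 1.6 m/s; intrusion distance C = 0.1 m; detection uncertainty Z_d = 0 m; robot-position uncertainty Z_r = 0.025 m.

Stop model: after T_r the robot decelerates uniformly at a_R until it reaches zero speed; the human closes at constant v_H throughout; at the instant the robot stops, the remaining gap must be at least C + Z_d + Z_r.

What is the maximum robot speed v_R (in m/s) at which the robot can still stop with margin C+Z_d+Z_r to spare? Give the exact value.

v_R_max = 7/10 m/s = 0.7000 m/s

at the boundary: (1/2)·v² + (37/20)·v + (-77/50) = 0
  disc = (37/20)² − 4·(1/2)·(-77/50) = 2601/400 ; √disc = 51/20
  v_R = (−(37/20) + 51/20) / (2·(1/2)) = 7/10 m/s
check:
braking lasts T_s = (7/10)/1 = 0.7000 s
robot covers v_R·T_r = 0.7000·0.2500 = 0.1750 m before braking
robot covers 0.7000·0.7000 − ½·1.0000·0.7000² = 0.2450 m while stopping
human closes 1.6000·0.9500 = 1.5200 m
C+Z_d+Z_r = 0.1000+0.0000+0.0250 = 0.1250 m
sum ≈ 0.1750+0.2450+1.5200+0.1250 ≈ 2.0650 m = S ✓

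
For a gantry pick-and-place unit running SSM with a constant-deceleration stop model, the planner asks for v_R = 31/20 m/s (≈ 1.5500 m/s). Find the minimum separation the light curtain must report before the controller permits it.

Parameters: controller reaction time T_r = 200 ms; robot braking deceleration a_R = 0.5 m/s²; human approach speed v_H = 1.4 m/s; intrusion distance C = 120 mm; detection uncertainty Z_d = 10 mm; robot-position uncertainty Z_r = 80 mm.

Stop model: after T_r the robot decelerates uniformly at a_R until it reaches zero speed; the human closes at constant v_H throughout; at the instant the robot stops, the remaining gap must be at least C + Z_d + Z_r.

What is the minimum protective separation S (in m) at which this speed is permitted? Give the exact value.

stop time T_s = (31/20)/(1/2) = 3.1000 s
reaction-phase robot travel = 1.5500·0.2000 = 0.3100 m
robot under decel: 1.5500²/(2·0.5000) = 2.4025 m
human over T_r+T_s: 1.4000·(0.2000+3.1000) = 4.6200 m
residual clearance needed = 0.1200+0.0100+0.0800 = 0.2100 m
S_min ≈ 0.3100+2.4025+4.6200+0.2100  ⇒  S_min = 3017/400 m

S_min = 3017/400 m = 7.5425 m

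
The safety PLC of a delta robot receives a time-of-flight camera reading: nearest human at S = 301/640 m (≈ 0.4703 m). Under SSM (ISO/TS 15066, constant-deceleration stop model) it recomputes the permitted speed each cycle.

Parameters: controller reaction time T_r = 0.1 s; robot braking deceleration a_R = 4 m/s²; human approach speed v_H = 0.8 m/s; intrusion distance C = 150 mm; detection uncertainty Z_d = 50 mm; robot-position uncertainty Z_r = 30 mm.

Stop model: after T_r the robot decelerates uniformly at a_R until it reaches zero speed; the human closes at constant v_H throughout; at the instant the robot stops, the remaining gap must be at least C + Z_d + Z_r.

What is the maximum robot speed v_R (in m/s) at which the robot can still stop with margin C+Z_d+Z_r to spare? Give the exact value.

collect terms ⇒ (1/8)·v_R² + (3/10)·v_R + (-513/3200) = 0
  disc = (3/10)² − 4·(1/8)·(-513/3200) = 1089/6400 ; √disc = 33/80
  v_R = (−(3/10) + 33/80) / (2·(1/8)) = 9/20 m/s
check:
T_s = v_R/a_R = (9/20)/4 = 0.1125 s
robot covers v_R·T_r = 0.4500·0.1000 = 0.0450 m before braking
robot covers 0.4500·0.1125 − ½·4.0000·0.1125² = 0.0253 m while stopping
person approaches 0.8000·(0.1000+0.1125) = 0.1700 m
residual clearance needed = 0.1500+0.0500+0.0300 = 0.2300 m
sum ≈ 0.0450+0.0253+0.1700+0.2300 ≈ 0.4703 m = S ✓

v_R_max = 9/20 m/s = 0.4500 m/s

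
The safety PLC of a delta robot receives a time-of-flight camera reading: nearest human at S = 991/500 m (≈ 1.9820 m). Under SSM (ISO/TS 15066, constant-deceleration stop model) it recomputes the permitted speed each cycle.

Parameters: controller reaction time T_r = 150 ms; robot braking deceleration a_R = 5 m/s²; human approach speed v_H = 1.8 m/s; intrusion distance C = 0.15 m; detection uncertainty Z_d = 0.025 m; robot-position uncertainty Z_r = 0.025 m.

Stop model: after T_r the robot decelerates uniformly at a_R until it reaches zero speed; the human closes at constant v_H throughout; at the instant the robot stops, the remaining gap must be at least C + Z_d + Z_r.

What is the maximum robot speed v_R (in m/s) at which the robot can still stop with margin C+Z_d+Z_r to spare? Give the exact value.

v_R_max = 21/10 m/s = 2.1000 m/s

at the boundary: (1/10)·v² + (51/100)·v + (-189/125) = 0
  disc = (51/100)² − 4·(1/10)·(-189/125) = 8649/10000 ; √disc = 93/100
  v_R = (−(51/100) + 93/100) / (2·(1/10)) = 21/10 m/s
check:
braking lasts T_s = (21/10)/5 = 0.4200 s
reaction-phase robot travel = 2.1000·0.1500 = 0.3150 m
braking distance = 2.1000²/(2·5.0000) = 0.4410 m
human over T_r+T_s: 1.8000·(0.1500+0.4200) = 1.0260 m
margins: 0.1500+0.0250+0.0250 = 0.2000 m
sum ≈ 0.3150+0.4410+1.0260+0.2000 ≈ 1.9820 m = S ✓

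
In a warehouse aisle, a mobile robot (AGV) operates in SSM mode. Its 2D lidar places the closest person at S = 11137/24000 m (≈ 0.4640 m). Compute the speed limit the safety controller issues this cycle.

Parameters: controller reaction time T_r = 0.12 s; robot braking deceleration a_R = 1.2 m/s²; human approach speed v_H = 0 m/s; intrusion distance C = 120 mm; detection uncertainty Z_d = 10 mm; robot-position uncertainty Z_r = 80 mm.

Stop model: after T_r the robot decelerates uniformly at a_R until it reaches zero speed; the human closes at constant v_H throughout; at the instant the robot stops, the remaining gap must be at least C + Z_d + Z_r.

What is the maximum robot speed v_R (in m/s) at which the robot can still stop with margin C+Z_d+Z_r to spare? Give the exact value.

at the boundary: (5/12)·v² + (3/25)·v + (-6097/24000) = 0
  disc = (3/25)² − 4·(5/12)·(-6097/24000) = 157609/360000 ; √disc = 397/600
  v_R = (−(3/25) + 397/600) / (2·(5/12)) = 13/20 m/s
check:
T_s = v_R/a_R = (13/20)/(6/5) = 0.5417 s
robot covers v_R·T_r = 0.6500·0.1200 = 0.0780 m before braking
robot under decel: 0.6500²/(2·1.2000) = 0.1760 m
human over T_r+T_s: 0.0000·(0.1200+0.5417) = 0.0000 m
residual clearance needed = 0.1200+0.0100+0.0800 = 0.2100 m
sum ≈ 0.0780+0.1760+0.0000+0.2100 ≈ 0.4640 m = S ✓

v_R_max = 13/20 m/s = 0.6500 m/s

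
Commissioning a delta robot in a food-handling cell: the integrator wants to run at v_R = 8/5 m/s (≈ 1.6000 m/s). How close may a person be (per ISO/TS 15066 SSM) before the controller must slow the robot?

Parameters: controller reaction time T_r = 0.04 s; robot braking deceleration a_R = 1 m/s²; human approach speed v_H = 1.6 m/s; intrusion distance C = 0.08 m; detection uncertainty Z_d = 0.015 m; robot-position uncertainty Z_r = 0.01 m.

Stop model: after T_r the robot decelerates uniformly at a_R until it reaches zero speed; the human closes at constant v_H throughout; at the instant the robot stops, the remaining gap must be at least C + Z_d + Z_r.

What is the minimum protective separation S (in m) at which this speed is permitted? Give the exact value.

stop time T_s = (8/5)/1 = 1.6000 s
robot in T_r: 1.6000·0.0400 = 0.0640 m
robot covers 1.6000·1.6000 − ½·1.0000·1.6000² = 1.2800 m while stopping
human over T_r+T_s: 1.6000·(0.0400+1.6000) = 2.6240 m
C+Z_d+Z_r = 0.0800+0.0150+0.0100 = 0.1050 m
S_min ≈ 0.0640+1.2800+2.6240+0.1050  ⇒  S_min = 4073/1000 m

S_min = 4073/1000 m = 4.0730 m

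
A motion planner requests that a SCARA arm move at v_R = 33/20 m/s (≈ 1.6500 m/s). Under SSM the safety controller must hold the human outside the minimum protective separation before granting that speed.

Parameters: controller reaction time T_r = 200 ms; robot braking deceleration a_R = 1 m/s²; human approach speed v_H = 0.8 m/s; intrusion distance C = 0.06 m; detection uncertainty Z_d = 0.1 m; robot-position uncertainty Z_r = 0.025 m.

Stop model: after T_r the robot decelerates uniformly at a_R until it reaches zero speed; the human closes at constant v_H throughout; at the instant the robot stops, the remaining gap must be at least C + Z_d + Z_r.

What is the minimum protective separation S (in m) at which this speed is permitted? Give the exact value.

S_min = 537/160 m = 3.3563 m

braking lasts T_s = (33/20)/1 = 1.6500 s
reaction-phase robot travel = 1.6500·0.2000 = 0.3300 m
robot under decel: 1.6500²/(2·1.0000) = 1.3613 m
human over T_r+T_s: 0.8000·(0.2000+1.6500) = 1.4800 m
margins: 0.0600+0.1000+0.0250 = 0.1850 m
S_min ≈ 0.3300+1.3613+1.4800+0.1850  ⇒  S_min = 537/160 m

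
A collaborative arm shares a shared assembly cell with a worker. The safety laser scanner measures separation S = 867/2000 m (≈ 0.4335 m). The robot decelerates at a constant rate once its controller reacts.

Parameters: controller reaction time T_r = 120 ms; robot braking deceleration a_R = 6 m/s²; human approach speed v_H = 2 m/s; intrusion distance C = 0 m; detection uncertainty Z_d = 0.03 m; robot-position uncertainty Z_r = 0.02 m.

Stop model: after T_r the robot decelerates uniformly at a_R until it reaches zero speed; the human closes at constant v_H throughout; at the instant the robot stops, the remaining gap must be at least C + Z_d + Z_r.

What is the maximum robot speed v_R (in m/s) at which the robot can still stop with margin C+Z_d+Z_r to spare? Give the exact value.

quadratic (1/12)·v² + (34/75)·v + (-287/2000) = 0
  disc = (34/75)² − 4·(1/12)·(-287/2000) = 22801/90000 ; √disc = 151/300
  v_R = (−(34/75) + 151/300) / (2·(1/12)) = 3/10 m/s
check:
braking lasts T_s = (3/10)/6 = 0.0500 s
robot covers v_R·T_r = 0.3000·0.1200 = 0.0360 m before braking
robot covers 0.3000·0.0500 − ½·6.0000·0.0500² = 0.0075 m while stopping
human over T_r+T_s: 2.0000·(0.1200+0.0500) = 0.3400 m
margins: 0.0000+0.0300+0.0200 = 0.0500 m
sum ≈ 0.0360+0.0075+0.3400+0.0500 ≈ 0.4335 m = S ✓

v_R_max = 3/10 m/s = 0.3000 m/s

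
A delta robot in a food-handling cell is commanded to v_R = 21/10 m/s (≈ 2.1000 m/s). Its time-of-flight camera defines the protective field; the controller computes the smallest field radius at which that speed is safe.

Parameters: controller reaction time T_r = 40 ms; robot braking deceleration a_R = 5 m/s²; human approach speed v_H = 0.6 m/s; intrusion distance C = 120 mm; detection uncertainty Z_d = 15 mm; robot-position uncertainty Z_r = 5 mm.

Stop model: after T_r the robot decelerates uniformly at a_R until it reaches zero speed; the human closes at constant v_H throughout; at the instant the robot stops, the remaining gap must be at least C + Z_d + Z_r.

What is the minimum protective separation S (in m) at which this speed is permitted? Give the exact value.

S_min = 941/1000 m = 0.9410 m

stop time T_s = (21/10)/5 = 0.4200 s
reaction-phase robot travel = 2.1000·0.0400 = 0.0840 m
robot covers 2.1000·0.4200 − ½·5.0000·0.4200² = 0.4410 m while stopping
human over T_r+T_s: 0.6000·(0.0400+0.4200) = 0.2760 m
margins: 0.1200+0.0150+0.0050 = 0.1400 m
S_min ≈ 0.0840+0.4410+0.2760+0.1400  ⇒  S_min = 941/1000 m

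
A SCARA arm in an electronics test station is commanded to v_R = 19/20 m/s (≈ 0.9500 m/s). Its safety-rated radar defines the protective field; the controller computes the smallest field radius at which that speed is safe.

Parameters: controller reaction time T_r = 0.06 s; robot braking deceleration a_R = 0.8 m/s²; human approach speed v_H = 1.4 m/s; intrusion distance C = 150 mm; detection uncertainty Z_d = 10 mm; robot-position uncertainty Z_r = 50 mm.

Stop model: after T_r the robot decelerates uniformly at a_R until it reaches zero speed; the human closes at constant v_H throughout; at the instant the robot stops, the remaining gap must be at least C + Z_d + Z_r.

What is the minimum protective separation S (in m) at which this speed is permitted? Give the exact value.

stop time T_s = (19/20)/(4/5) = 1.1875 s
reaction-phase robot travel = 0.9500·0.0600 = 0.0570 m
robot under decel: 0.9500²/(2·0.8000) = 0.5641 m
human closes 1.4000·1.2475 = 1.7465 m
margins: 0.1500+0.0100+0.0500 = 0.2100 m
S_min ≈ 0.0570+0.5641+1.7465+0.2100  ⇒  S_min = 41241/16000 m

S_min = 41241/16000 m = 2.5776 m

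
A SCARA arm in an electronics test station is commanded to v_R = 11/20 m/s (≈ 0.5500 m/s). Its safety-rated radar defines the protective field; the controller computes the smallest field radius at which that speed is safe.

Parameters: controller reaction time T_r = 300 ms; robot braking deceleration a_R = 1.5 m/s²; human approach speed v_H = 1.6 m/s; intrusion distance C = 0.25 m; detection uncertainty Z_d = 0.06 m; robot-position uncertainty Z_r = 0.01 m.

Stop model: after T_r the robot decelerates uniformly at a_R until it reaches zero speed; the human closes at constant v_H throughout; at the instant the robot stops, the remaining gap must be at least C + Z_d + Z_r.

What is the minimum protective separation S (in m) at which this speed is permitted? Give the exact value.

S_min = 661/400 m = 1.6525 m

stop time T_s = (11/20)/(3/2) = 0.3667 s
reaction-phase robot travel = 0.5500·0.3000 = 0.1650 m
robot covers 0.5500·0.3667 − ½·1.5000·0.3667² = 0.1008 m while stopping
human closes 1.6000·0.6667 = 1.0667 m
residual clearance needed = 0.2500+0.0600+0.0100 = 0.3200 m
S_min ≈ 0.1650+0.1008+1.0667+0.3200  ⇒  S_min = 661/400 m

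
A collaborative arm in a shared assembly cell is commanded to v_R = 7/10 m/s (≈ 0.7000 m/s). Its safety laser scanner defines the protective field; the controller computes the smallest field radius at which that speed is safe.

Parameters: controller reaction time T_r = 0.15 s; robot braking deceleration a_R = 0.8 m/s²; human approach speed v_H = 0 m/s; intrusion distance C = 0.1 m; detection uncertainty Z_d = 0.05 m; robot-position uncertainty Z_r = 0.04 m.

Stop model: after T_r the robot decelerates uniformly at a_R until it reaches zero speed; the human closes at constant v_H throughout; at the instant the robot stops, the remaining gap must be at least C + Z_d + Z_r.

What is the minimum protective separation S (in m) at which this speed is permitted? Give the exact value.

S_min = 481/800 m = 0.6012 m

T_s = v_R/a_R = (7/10)/(4/5) = 0.8750 s
robot in T_r: 0.7000·0.1500 = 0.1050 m
robot covers 0.7000·0.8750 − ½·0.8000·0.8750² = 0.3063 m while stopping
human over T_r+T_s: 0.0000·(0.1500+0.8750) = 0.0000 m
C+Z_d+Z_r = 0.1000+0.0500+0.0400 = 0.1900 m
S_min ≈ 0.1050+0.3063+0.0000+0.1900  ⇒  S_min = 481/800 m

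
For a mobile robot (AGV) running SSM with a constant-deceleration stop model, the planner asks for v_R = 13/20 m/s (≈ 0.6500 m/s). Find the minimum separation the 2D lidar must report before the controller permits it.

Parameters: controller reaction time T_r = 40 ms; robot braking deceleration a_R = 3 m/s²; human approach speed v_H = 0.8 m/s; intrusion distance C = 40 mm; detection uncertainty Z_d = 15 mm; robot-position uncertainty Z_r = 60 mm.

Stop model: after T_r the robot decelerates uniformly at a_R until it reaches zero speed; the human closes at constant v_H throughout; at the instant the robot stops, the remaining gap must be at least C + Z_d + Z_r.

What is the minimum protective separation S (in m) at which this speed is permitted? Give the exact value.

S_min = 1667/4000 m = 0.4168 m

braking lasts T_s = (13/20)/3 = 0.2167 s
robot in T_r: 0.6500·0.0400 = 0.0260 m
robot under decel: 0.6500²/(2·3.0000) = 0.0704 m
person approaches 0.8000·(0.0400+0.2167) = 0.2053 m
margins: 0.0400+0.0150+0.0600 = 0.1150 m
S_min ≈ 0.0260+0.0704+0.2053+0.1150  ⇒  S_min = 1667/4000 m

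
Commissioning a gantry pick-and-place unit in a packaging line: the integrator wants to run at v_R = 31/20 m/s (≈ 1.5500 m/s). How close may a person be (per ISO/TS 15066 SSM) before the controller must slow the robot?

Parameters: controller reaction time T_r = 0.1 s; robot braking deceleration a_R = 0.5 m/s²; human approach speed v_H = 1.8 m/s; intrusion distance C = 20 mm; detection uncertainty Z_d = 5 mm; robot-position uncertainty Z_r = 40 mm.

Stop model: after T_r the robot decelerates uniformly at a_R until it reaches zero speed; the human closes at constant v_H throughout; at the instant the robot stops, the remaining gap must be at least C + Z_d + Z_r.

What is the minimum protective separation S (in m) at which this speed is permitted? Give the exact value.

braking lasts T_s = (31/20)/(1/2) = 3.1000 s
robot in T_r: 1.5500·0.1000 = 0.1550 m
robot covers 1.5500·3.1000 − ½·0.5000·3.1000² = 2.4025 m while stopping
human closes 1.8000·3.2000 = 5.7600 m
C+Z_d+Z_r = 0.0200+0.0050+0.0400 = 0.0650 m
S_min ≈ 0.1550+2.4025+5.7600+0.0650  ⇒  S_min = 3353/400 m

S_min = 3353/400 m = 8.3825 m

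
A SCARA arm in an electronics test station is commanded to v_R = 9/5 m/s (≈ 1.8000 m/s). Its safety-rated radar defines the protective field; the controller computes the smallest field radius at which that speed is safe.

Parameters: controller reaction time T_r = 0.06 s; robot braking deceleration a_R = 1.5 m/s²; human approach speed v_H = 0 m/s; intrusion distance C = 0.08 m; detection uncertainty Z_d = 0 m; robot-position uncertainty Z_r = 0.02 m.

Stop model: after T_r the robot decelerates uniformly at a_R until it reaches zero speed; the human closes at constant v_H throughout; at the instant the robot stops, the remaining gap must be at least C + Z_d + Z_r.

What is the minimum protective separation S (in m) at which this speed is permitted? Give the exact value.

braking lasts T_s = (9/5)/(3/2) = 1.2000 s
reaction-phase robot travel = 1.8000·0.0600 = 0.1080 m
robot covers 1.8000·1.2000 − ½·1.5000·1.2000² = 1.0800 m while stopping
human over T_r+T_s: 0.0000·(0.0600+1.2000) = 0.0000 m
C+Z_d+Z_r = 0.0800+0.0000+0.0200 = 0.1000 m
S_min ≈ 0.1080+1.0800+0.0000+0.1000  ⇒  S_min = 161/125 m

S_min = 161/125 m = 1.2880 m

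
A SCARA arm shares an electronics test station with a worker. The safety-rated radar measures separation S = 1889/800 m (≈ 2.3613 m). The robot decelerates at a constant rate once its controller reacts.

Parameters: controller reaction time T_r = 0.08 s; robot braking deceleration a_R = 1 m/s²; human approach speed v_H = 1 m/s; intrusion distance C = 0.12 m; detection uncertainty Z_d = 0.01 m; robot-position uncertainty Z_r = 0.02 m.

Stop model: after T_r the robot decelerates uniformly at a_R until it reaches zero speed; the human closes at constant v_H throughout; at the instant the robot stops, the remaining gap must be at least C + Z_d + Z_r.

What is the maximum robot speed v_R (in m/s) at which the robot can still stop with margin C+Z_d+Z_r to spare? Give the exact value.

collect terms ⇒ (1/2)·v_R² + (27/25)·v_R + (-341/160) = 0
  disc = (27/25)² − 4·(1/2)·(-341/160) = 54289/10000 ; √disc = 233/100
  v_R = (−(27/25) + 233/100) / (2·(1/2)) = 5/4 m/s
check:
T_s = v_R/a_R = (5/4)/1 = 1.2500 s
robot in T_r: 1.2500·0.0800 = 0.1000 m
robot under decel: 1.2500²/(2·1.0000) = 0.7812 m
human closes 1.0000·1.3300 = 1.3300 m
margins: 0.1200+0.0100+0.0200 = 0.1500 m
sum ≈ 0.1000+0.7812+1.3300+0.1500 ≈ 2.3613 m = S ✓

v_R_max = 5/4 m/s = 1.2500 m/s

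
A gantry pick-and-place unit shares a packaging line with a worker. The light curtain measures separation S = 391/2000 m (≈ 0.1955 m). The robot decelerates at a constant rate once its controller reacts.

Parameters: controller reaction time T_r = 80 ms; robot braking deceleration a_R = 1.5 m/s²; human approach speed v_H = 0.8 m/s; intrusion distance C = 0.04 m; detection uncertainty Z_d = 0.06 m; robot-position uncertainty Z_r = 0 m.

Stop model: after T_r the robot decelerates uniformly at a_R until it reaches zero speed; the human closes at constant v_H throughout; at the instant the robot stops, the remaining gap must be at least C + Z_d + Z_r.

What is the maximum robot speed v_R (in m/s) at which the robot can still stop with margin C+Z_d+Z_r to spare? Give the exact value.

v_R_max = 1/20 m/s = 0.0500 m/s

collect terms ⇒ (1/3)·v_R² + (46/75)·v_R + (-63/2000) = 0
  disc = (46/75)² − 4·(1/3)·(-63/2000) = 9409/22500 ; √disc = 97/150
  v_R = (−(46/75) + 97/150) / (2·(1/3)) = 1/20 m/s
check:
stop time T_s = (1/20)/(3/2) = 0.0333 s
robot in T_r: 0.0500·0.0800 = 0.0040 m
robot covers 0.0500·0.0333 − ½·1.5000·0.0333² = 0.0008 m while stopping
human closes 0.8000·0.1133 = 0.0907 m
C+Z_d+Z_r = 0.0400+0.0600+0.0000 = 0.1000 m
sum ≈ 0.0040+0.0008+0.0907+0.1000 ≈ 0.1955 m = S ✓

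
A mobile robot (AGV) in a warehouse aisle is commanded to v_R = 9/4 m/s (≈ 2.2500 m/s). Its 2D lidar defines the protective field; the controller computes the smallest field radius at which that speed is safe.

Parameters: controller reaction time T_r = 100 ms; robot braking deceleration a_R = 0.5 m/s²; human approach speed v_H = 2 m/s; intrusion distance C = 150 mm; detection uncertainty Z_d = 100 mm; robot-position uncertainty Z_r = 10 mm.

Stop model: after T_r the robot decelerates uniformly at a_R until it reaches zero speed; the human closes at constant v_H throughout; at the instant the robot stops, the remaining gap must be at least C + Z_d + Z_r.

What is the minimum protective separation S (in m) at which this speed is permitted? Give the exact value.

braking lasts T_s = (9/4)/(1/2) = 4.5000 s
reaction-phase robot travel = 2.2500·0.1000 = 0.2250 m
robot covers 2.2500·4.5000 − ½·0.5000·4.5000² = 5.0625 m while stopping
person approaches 2.0000·(0.1000+4.5000) = 9.2000 m
margins: 0.1500+0.1000+0.0100 = 0.2600 m
S_min ≈ 0.2250+5.0625+9.2000+0.2600  ⇒  S_min = 5899/400 m

S_min = 5899/400 m = 14.7475 m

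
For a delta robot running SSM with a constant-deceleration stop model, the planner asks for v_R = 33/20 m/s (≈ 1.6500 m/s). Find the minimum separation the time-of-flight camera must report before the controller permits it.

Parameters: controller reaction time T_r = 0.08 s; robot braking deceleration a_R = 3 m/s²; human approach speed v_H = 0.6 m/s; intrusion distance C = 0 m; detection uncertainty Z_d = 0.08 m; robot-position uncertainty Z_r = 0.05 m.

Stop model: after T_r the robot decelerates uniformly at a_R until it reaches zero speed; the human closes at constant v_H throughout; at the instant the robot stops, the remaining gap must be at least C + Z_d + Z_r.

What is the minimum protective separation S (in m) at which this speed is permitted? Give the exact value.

S_min = 35/32 m = 1.0938 m

T_s = v_R/a_R = (33/20)/3 = 0.5500 s
robot covers v_R·T_r = 1.6500·0.0800 = 0.1320 m before braking
braking distance = 1.6500²/(2·3.0000) = 0.4537 m
human over T_r+T_s: 0.6000·(0.0800+0.5500) = 0.3780 m
margins: 0.0000+0.0800+0.0500 = 0.1300 m
S_min ≈ 0.1320+0.4537+0.3780+0.1300  ⇒  S_min = 35/32 m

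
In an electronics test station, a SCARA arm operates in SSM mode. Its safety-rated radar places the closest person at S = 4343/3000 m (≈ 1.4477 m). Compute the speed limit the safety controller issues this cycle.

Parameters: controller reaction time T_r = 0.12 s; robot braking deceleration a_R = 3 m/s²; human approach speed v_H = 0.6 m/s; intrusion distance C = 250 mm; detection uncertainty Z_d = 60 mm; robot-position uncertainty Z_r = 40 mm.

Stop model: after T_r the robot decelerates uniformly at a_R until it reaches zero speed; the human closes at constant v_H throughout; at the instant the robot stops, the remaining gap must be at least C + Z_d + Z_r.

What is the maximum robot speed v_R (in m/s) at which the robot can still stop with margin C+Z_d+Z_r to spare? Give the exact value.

collect terms ⇒ (1/6)·v_R² + (8/25)·v_R + (-3077/3000) = 0
  disc = (8/25)² − 4·(1/6)·(-3077/3000) = 17689/22500 ; √disc = 133/150
  v_R = (−(8/25) + 133/150) / (2·(1/6)) = 17/10 m/s
check:
T_s = v_R/a_R = (17/10)/3 = 0.5667 s
robot covers v_R·T_r = 1.7000·0.1200 = 0.2040 m before braking
robot under decel: 1.7000²/(2·3.0000) = 0.4817 m
human closes 0.6000·0.6867 = 0.4120 m
C+Z_d+Z_r = 0.2500+0.0600+0.0400 = 0.3500 m
sum ≈ 0.2040+0.4817+0.4120+0.3500 ≈ 1.4477 m = S ✓

v_R_max = 17/10 m/s = 1.7000 m/s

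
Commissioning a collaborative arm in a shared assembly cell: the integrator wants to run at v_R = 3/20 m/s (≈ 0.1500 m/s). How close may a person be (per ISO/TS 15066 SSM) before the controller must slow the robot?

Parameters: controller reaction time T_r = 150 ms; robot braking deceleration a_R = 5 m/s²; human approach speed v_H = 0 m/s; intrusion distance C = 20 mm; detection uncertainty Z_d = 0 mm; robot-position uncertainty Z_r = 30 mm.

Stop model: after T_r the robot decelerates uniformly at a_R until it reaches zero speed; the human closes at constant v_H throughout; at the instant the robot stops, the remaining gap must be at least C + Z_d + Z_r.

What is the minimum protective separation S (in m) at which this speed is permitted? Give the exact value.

S_min = 299/4000 m = 0.0747 m

stop time T_s = (3/20)/5 = 0.0300 s
reaction-phase robot travel = 0.1500·0.1500 = 0.0225 m
robot covers 0.1500·0.0300 − ½·5.0000·0.0300² = 0.0022 m while stopping
person approaches 0.0000·(0.1500+0.0300) = 0.0000 m
C+Z_d+Z_r = 0.0200+0.0000+0.0300 = 0.0500 m
S_min ≈ 0.0225+0.0022+0.0000+0.0500  ⇒  S_min = 299/4000 m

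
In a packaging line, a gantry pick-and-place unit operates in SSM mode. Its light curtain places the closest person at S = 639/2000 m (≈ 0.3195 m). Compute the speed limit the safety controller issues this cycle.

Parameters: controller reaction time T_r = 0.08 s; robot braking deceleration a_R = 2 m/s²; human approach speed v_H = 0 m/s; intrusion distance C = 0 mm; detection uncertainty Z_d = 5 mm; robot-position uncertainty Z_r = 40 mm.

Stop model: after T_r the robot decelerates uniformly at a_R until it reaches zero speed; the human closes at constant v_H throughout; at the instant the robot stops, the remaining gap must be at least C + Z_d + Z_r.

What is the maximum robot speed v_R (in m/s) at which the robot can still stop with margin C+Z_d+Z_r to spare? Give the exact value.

collect terms ⇒ (1/4)·v_R² + (2/25)·v_R + (-549/2000) = 0
  disc = (2/25)² − 4·(1/4)·(-549/2000) = 2809/10000 ; √disc = 53/100
  v_R = (−(2/25) + 53/100) / (2·(1/4)) = 9/10 m/s
check:
stop time T_s = (9/10)/2 = 0.4500 s
reaction-phase robot travel = 0.9000·0.0800 = 0.0720 m
robot covers 0.9000·0.4500 − ½·2.0000·0.4500² = 0.2025 m while stopping
human over T_r+T_s: 0.0000·(0.0800+0.4500) = 0.0000 m
residual clearance needed = 0.0000+0.0050+0.0400 = 0.0450 m
sum ≈ 0.0720+0.2025+0.0000+0.0450 ≈ 0.3195 m = S ✓

v_R_max = 9/10 m/s = 0.9000 m/s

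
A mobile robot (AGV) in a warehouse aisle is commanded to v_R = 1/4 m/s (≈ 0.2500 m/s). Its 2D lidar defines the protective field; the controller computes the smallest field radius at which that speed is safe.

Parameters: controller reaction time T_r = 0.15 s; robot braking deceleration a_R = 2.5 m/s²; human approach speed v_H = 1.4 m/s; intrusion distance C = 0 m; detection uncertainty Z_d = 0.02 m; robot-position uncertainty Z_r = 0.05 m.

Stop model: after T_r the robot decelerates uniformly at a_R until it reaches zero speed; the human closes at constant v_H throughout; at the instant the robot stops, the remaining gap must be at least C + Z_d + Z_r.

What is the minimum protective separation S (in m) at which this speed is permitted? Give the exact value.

T_s = v_R/a_R = (1/4)/(5/2) = 0.1000 s
reaction-phase robot travel = 0.2500·0.1500 = 0.0375 m
braking distance = 0.2500²/(2·2.5000) = 0.0125 m
human closes 1.4000·0.2500 = 0.3500 m
C+Z_d+Z_r = 0.0000+0.0200+0.0500 = 0.0700 m
S_min ≈ 0.0375+0.0125+0.3500+0.0700  ⇒  S_min = 47/100 m

S_min = 47/100 m = 0.4700 m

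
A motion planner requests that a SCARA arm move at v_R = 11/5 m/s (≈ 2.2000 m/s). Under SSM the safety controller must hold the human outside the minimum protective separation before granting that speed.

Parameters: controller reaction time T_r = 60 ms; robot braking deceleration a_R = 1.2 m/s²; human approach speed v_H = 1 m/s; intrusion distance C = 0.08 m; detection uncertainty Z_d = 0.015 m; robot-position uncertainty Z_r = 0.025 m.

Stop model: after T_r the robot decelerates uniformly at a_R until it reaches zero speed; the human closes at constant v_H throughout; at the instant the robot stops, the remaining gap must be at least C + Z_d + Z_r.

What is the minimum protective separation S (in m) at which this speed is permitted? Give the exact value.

braking lasts T_s = (11/5)/(6/5) = 1.8333 s
robot covers v_R·T_r = 2.2000·0.0600 = 0.1320 m before braking
robot under decel: 2.2000²/(2·1.2000) = 2.0167 m
person approaches 1.0000·(0.0600+1.8333) = 1.8933 m
margins: 0.0800+0.0150+0.0250 = 0.1200 m
S_min ≈ 0.1320+2.0167+1.8933+0.1200  ⇒  S_min = 2081/500 m

S_min = 2081/500 m = 4.1620 m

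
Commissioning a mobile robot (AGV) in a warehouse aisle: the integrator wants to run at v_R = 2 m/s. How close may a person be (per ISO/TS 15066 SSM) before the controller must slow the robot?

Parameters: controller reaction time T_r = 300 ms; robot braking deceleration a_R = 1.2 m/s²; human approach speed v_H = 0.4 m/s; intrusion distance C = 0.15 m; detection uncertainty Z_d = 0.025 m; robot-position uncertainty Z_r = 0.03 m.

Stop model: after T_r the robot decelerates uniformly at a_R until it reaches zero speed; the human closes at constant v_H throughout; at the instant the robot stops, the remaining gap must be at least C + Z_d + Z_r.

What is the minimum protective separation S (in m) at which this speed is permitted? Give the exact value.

stop time T_s = 2/(6/5) = 1.6667 s
reaction-phase robot travel = 2.0000·0.3000 = 0.6000 m
robot covers 2.0000·1.6667 − ½·1.2000·1.6667² = 1.6667 m while stopping
human over T_r+T_s: 0.4000·(0.3000+1.6667) = 0.7867 m
C+Z_d+Z_r = 0.1500+0.0250+0.0300 = 0.2050 m
S_min ≈ 0.6000+1.6667+0.7867+0.2050  ⇒  S_min = 391/120 m

S_min = 391/120 m = 3.2583 m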